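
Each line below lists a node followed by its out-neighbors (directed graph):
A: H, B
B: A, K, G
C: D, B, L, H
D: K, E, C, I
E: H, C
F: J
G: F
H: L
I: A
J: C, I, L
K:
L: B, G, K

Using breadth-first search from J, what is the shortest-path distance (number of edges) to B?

2

Level 0: J
Level 1: C, I, L
Level 2: A, B, D, G, H, K
Level 3: E, F
B first appears at level 2.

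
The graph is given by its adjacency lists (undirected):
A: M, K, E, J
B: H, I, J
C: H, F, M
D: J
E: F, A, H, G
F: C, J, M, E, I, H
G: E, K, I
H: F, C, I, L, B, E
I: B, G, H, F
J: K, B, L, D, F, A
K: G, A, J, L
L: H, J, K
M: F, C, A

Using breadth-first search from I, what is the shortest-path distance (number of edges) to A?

3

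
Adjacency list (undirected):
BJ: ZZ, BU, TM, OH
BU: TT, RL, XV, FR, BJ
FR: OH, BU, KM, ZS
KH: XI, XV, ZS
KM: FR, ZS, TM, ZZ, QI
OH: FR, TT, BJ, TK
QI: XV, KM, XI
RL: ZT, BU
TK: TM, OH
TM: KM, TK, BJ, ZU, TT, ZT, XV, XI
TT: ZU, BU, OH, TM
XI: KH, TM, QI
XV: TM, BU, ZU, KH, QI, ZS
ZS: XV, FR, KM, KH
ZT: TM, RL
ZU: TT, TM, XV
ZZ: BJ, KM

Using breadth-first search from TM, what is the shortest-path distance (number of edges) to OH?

2

Level 0: TM
Level 1: BJ, KM, TK, TT, XI, XV, ZT, ZU
Level 2: BU, FR, KH, OH, QI, RL, ZS, ZZ
OH first appears at level 2.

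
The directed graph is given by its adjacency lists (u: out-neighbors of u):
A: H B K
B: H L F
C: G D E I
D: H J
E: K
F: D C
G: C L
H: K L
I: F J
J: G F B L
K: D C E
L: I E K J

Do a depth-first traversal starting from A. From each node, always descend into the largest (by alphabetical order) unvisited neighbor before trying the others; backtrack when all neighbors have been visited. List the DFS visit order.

Visit A
A → K
K → E
K → D
D → J
J → L
L → I
I → F
F → C
C → G
J → B
B → H

A → K → E → D → J → L → I → F → C → G → B → H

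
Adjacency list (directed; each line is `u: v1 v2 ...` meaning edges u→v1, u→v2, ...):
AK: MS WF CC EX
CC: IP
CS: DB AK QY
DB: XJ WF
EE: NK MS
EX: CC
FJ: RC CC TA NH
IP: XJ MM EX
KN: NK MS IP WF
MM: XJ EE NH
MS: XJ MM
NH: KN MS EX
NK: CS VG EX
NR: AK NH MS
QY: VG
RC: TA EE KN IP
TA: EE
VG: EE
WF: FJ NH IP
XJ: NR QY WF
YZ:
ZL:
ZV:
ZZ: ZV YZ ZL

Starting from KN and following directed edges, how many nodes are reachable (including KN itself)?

BFS from KN visits: KN, IP, MS, NK, WF, EX, MM, XJ, CS, VG, FJ, NH, CC, EE, NR, QY, AK, DB, RC, TA
Reachable nodes: 20 of 24 total.

20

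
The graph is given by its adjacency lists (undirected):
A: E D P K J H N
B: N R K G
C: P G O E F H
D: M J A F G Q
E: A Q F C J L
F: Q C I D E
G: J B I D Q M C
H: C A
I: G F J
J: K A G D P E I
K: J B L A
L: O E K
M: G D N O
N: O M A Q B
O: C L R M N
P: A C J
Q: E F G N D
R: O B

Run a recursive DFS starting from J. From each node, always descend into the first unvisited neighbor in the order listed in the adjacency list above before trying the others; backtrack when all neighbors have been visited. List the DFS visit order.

Visit J
J → K
K → B
B → N
N → O
O → C
C → P
P → A
A → E
E → Q
Q → F
F → I
I → G
G → D
D → M
E → L
A → H
O → R

J → K → B → N → O → C → P → A → E → Q → F → I → G → D → M → L → H → R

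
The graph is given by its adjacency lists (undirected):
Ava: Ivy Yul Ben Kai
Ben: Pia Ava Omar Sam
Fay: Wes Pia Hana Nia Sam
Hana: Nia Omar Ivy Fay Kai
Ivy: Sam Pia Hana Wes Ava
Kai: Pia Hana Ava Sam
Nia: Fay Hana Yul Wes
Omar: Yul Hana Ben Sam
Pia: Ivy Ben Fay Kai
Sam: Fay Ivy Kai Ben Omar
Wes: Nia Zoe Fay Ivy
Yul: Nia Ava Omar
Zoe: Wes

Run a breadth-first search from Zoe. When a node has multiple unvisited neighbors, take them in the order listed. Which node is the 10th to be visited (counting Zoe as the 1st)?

Ava

Visit Zoe; enqueue Wes → queue [Wes]
Visit Wes; enqueue Nia, Fay, Ivy → queue [Nia, Fay, Ivy]
Visit Nia; enqueue Hana, Yul → queue [Fay, Ivy, Hana, Yul]
Visit Fay; enqueue Pia, Sam → queue [Ivy, Hana, Yul, Pia, Sam]
Visit Ivy; enqueue Ava → queue [Hana, Yul, Pia, Sam, Ava]
Visit Hana; enqueue Omar, Kai → queue [Yul, Pia, Sam, Ava, Omar, Kai]
Visit Yul → queue [Pia, Sam, Ava, Omar, Kai]
Visit Pia; enqueue Ben → queue [Sam, Ava, Omar, Kai, Ben]
Visit Sam → queue [Ava, Omar, Kai, Ben]
Visit Ava → queue [Omar, Kai, Ben]
Visit Omar → queue [Kai, Ben]
Visit Kai → queue [Ben]
Visit Ben → queue []

Visit order: Zoe, Wes, Nia, Fay, Ivy, Hana, Yul, Pia, Sam, Ava, Omar, Kai, Ben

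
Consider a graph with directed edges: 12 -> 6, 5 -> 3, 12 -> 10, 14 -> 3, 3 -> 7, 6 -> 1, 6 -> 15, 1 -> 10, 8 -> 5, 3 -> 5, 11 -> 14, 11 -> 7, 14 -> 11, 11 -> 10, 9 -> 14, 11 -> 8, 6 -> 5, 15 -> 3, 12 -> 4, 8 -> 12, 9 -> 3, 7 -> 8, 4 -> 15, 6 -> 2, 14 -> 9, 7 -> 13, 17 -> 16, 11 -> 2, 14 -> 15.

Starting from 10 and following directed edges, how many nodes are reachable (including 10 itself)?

BFS from 10 visits: 10
Reachable nodes: 1 of 17 total.

1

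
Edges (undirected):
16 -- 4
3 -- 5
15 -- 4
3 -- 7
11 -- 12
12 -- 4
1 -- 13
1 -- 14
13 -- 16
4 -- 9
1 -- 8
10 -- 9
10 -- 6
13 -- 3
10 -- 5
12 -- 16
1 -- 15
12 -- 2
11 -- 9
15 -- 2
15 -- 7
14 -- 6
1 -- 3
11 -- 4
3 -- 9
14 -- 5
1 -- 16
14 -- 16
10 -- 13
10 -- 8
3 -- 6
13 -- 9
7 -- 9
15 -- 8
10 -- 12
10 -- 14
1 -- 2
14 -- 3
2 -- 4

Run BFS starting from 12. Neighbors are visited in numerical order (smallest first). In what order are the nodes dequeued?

Visit 12; enqueue 2, 4, 10, 11, 16 → queue [2, 4, 10, 11, 16]
Visit 2; enqueue 1, 15 → queue [4, 10, 11, 16, 1, 15]
Visit 4; enqueue 9 → queue [10, 11, 16, 1, 15, 9]
Visit 10; enqueue 5, 6, 8, 13, 14 → queue [11, 16, 1, 15, 9, 5, 6, 8, 13, 14]
Visit 11 → queue [16, 1, 15, 9, 5, 6, 8, 13, 14]
Visit 16 → queue [1, 15, 9, 5, 6, 8, 13, 14]
Visit 1; enqueue 3 → queue [15, 9, 5, 6, 8, 13, 14, 3]
Visit 15; enqueue 7 → queue [9, 5, 6, 8, 13, 14, 3, 7]
Visit 9 → queue [5, 6, 8, 13, 14, 3, 7]
Visit 5 → queue [6, 8, 13, 14, 3, 7]
Visit 6 → queue [8, 13, 14, 3, 7]
Visit 8 → queue [13, 14, 3, 7]
Visit 13 → queue [14, 3, 7]
Visit 14 → queue [3, 7]
Visit 3 → queue [7]
Visit 7 → queue []

12, 2, 4, 10, 11, 16, 1, 15, 9, 5, 6, 8, 13, 14, 3, 7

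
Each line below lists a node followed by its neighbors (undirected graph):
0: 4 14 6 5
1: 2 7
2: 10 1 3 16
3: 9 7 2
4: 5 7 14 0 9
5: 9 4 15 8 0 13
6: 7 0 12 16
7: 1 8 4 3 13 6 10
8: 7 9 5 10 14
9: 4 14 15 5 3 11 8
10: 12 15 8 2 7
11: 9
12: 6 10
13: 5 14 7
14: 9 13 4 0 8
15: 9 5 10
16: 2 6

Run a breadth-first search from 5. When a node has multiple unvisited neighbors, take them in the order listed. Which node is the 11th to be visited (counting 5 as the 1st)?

Visit 5; enqueue 9, 4, 15, 8, 0, 13 → queue [9, 4, 15, 8, 0, 13]
Visit 9; enqueue 14, 3, 11 → queue [4, 15, 8, 0, 13, 14, 3, 11]
Visit 4; enqueue 7 → queue [15, 8, 0, 13, 14, 3, 11, 7]
Visit 15; enqueue 10 → queue [8, 0, 13, 14, 3, 11, 7, 10]
Visit 8 → queue [0, 13, 14, 3, 11, 7, 10]
Visit 0; enqueue 6 → queue [13, 14, 3, 11, 7, 10, 6]
Visit 13 → queue [14, 3, 11, 7, 10, 6]
Visit 14 → queue [3, 11, 7, 10, 6]
Visit 3; enqueue 2 → queue [11, 7, 10, 6, 2]
Visit 11 → queue [7, 10, 6, 2]
Visit 7; enqueue 1 → queue [10, 6, 2, 1]
Visit 10; enqueue 12 → queue [6, 2, 1, 12]
Visit 6; enqueue 16 → queue [2, 1, 12, 16]
Visit 2 → queue [1, 12, 16]
Visit 1 → queue [12, 16]
Visit 12 → queue [16]
Visit 16 → queue []

Visit order: 5, 9, 4, 15, 8, 0, 13, 14, 3, 11, 7, 10, 6, 2, 1, 12, 16

7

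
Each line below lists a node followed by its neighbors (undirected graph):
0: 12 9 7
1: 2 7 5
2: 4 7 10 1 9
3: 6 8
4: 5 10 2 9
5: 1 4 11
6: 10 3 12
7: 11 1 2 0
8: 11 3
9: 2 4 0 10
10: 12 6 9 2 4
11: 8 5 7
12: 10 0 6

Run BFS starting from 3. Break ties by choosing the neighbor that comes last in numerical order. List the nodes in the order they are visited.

Visit 3; enqueue 8, 6 → queue [8, 6]
Visit 8; enqueue 11 → queue [6, 11]
Visit 6; enqueue 12, 10 → queue [11, 12, 10]
Visit 11; enqueue 7, 5 → queue [12, 10, 7, 5]
Visit 12; enqueue 0 → queue [10, 7, 5, 0]
Visit 10; enqueue 9, 4, 2 → queue [7, 5, 0, 9, 4, 2]
Visit 7; enqueue 1 → queue [5, 0, 9, 4, 2, 1]
Visit 5 → queue [0, 9, 4, 2, 1]
Visit 0 → queue [9, 4, 2, 1]
Visit 9 → queue [4, 2, 1]
Visit 4 → queue [2, 1]
Visit 2 → queue [1]
Visit 1 → queue []

3, 8, 6, 11, 12, 10, 7, 5, 0, 9, 4, 2, 1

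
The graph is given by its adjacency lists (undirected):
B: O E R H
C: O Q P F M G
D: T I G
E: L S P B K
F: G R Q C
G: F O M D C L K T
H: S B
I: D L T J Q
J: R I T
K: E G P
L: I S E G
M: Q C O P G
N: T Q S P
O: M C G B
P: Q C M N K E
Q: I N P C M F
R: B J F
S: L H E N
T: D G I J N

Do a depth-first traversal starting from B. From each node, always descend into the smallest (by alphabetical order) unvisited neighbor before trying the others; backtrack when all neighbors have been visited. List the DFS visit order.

Visit B
B → E
E → K
K → G
G → C
C → F
F → Q
Q → I
I → D
D → T
T → J
J → R
T → N
N → P
P → M
M → O
N → S
S → H
S → L

B, E, K, G, C, F, Q, I, D, T, J, R, N, P, M, O, S, H, L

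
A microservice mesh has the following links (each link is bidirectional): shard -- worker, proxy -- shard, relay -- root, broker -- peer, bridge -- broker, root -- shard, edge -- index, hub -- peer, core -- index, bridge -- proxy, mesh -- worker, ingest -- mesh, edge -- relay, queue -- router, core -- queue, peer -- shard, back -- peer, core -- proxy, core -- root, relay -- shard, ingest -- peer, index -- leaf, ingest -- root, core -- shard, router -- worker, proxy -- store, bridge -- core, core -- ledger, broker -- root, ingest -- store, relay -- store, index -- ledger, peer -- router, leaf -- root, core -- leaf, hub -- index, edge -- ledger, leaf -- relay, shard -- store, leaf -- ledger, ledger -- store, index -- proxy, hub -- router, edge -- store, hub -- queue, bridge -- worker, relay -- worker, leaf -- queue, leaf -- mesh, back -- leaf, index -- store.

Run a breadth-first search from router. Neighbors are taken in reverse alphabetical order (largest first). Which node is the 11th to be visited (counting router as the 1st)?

Visit router; enqueue worker, queue, peer, hub → queue [worker, queue, peer, hub]
Visit worker; enqueue shard, relay, mesh, bridge → queue [queue, peer, hub, shard, relay, mesh, bridge]
Visit queue; enqueue leaf, core → queue [peer, hub, shard, relay, mesh, bridge, leaf, core]
Visit peer; enqueue ingest, broker, back → queue [hub, shard, relay, mesh, bridge, leaf, core, ingest, broker, back]
Visit hub; enqueue index → queue [shard, relay, mesh, bridge, leaf, core, ingest, broker, back, index]
Visit shard; enqueue store, root, proxy → queue [relay, mesh, bridge, leaf, core, ingest, broker, back, index, store, root, proxy]
Visit relay; enqueue edge → queue [mesh, bridge, leaf, core, ingest, broker, back, index, store, root, proxy, edge]
Visit mesh → queue [bridge, leaf, core, ingest, broker, back, index, store, root, proxy, edge]
Visit bridge → queue [leaf, core, ingest, broker, back, index, store, root, proxy, edge]
Visit leaf; enqueue ledger → queue [core, ingest, broker, back, index, store, root, proxy, edge, ledger]
Visit core → queue [ingest, broker, back, index, store, root, proxy, edge, ledger]
Visit ingest → queue [broker, back, index, store, root, proxy, edge, ledger]
Visit broker → queue [back, index, store, root, proxy, edge, ledger]
Visit back → queue [index, store, root, proxy, edge, ledger]
Visit index → queue [store, root, proxy, edge, ledger]
Visit store → queue [root, proxy, edge, ledger]
Visit root → queue [proxy, edge, ledger]
Visit proxy → queue [edge, ledger]
Visit edge → queue [ledger]
Visit ledger → queue []

Visit order: router, worker, queue, peer, hub, shard, relay, mesh, bridge, leaf, core, ingest, broker, back, index, store, root, proxy, edge, ledger

core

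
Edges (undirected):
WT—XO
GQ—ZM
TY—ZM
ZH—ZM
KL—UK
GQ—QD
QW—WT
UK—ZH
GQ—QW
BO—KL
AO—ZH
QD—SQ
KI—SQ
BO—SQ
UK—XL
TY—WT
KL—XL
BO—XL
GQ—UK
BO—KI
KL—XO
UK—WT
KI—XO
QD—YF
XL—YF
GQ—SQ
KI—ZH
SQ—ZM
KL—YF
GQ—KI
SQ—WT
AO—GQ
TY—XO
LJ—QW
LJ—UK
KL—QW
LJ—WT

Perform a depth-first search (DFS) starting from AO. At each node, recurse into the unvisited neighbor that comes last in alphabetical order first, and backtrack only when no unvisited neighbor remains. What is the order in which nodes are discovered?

AO, ZH, ZM, TY, XO, WT, UK, XL, YF, QD, SQ, KI, GQ, QW, LJ, KL, BO

Visit AO
AO → ZH
ZH → ZM
ZM → TY
TY → XO
XO → WT
WT → UK
UK → XL
XL → YF
YF → QD
QD → SQ
SQ → KI
KI → GQ
GQ → QW
QW → LJ
QW → KL
KL → BO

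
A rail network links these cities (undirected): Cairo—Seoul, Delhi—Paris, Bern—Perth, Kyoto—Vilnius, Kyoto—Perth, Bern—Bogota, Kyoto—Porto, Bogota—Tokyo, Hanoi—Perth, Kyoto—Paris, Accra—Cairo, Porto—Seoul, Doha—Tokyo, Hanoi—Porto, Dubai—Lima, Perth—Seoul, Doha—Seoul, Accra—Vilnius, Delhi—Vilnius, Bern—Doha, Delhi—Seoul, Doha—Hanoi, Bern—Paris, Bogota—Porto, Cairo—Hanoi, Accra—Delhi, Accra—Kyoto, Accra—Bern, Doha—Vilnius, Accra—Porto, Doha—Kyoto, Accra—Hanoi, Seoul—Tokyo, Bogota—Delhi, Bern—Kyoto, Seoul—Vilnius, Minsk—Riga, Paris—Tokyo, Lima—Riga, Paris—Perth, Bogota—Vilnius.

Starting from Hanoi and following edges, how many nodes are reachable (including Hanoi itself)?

BFS from Hanoi visits: Hanoi, Accra, Cairo, Doha, Perth, Porto, Bern, Delhi, Kyoto, Vilnius, Seoul, Tokyo, Paris, Bogota
Reachable nodes: 14 of 18 total.

14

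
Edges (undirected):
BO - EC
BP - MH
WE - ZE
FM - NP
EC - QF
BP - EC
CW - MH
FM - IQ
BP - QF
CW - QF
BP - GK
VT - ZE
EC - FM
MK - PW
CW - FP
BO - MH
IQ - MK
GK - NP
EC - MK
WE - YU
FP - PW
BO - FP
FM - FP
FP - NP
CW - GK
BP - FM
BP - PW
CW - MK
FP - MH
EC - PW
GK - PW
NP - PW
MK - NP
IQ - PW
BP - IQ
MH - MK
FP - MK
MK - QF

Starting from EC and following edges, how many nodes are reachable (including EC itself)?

13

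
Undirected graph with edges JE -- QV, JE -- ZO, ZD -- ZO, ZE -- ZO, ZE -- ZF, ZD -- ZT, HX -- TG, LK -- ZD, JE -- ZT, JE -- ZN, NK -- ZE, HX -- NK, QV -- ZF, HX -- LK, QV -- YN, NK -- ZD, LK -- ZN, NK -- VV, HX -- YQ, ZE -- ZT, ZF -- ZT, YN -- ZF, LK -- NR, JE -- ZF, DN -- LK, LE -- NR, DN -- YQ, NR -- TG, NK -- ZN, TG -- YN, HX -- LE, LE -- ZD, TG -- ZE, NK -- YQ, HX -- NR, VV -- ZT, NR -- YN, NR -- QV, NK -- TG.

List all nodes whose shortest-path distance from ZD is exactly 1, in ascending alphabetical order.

LE, LK, NK, ZO, ZT

Level 0: ZD
Level 1: LE, LK, NK, ZO, ZT
Level 2: DN, HX, JE, NR, TG, VV, YQ, ZE, ZF, ZN
Level 3: QV, YN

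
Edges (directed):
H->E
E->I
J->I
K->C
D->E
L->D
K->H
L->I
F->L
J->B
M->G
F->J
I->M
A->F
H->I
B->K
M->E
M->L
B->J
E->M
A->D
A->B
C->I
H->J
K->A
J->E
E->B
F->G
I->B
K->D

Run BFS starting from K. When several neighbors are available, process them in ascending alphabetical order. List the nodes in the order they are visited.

Visit K; enqueue A, C, D, H → queue [A, C, D, H]
Visit A; enqueue B, F → queue [C, D, H, B, F]
Visit C; enqueue I → queue [D, H, B, F, I]
Visit D; enqueue E → queue [H, B, F, I, E]
Visit H; enqueue J → queue [B, F, I, E, J]
Visit B → queue [F, I, E, J]
Visit F; enqueue G, L → queue [I, E, J, G, L]
Visit I; enqueue M → queue [E, J, G, L, M]
Visit E → queue [J, G, L, M]
Visit J → queue [G, L, M]
Visit G → queue [L, M]
Visit L → queue [M]
Visit M → queue []

K, A, C, D, H, B, F, I, E, J, G, L, M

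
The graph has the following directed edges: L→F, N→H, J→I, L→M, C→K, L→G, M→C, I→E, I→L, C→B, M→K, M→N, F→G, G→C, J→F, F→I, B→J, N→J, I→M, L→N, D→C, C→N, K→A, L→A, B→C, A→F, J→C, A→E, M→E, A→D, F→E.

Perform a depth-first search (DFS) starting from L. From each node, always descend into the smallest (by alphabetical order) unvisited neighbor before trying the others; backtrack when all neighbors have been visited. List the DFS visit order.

L, A, D, C, B, J, F, E, G, I, M, K, N, H

Visit L
L → A
A → D
D → C
C → B
B → J
J → F
F → E
F → G
F → I
I → M
M → K
M → N
N → H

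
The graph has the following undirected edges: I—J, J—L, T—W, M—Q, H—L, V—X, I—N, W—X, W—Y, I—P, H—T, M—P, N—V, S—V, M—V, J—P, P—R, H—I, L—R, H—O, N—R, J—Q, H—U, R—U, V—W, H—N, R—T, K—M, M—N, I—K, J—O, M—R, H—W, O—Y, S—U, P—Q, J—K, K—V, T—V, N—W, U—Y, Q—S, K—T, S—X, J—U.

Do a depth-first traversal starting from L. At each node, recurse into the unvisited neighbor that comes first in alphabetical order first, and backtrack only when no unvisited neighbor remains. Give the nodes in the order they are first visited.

Visit L
L → H
H → I
I → J
J → K
K → M
M → N
N → R
R → P
P → Q
Q → S
S → U
U → Y
Y → O
Y → W
W → T
T → V
V → X

L, H, I, J, K, M, N, R, P, Q, S, U, Y, O, W, T, V, X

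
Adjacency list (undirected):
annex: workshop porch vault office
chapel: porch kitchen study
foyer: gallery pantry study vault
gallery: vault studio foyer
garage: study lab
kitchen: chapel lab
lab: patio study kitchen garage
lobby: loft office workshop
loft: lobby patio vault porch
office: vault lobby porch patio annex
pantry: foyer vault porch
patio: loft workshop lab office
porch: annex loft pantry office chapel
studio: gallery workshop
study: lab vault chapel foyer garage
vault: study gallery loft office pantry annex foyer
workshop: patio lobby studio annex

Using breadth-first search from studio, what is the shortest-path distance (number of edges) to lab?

Level 0: studio
Level 1: gallery, workshop
Level 2: annex, foyer, lobby, patio, vault
Level 3: lab, loft, office, pantry, porch, study
Level 4: chapel, garage, kitchen
lab first appears at level 3.

3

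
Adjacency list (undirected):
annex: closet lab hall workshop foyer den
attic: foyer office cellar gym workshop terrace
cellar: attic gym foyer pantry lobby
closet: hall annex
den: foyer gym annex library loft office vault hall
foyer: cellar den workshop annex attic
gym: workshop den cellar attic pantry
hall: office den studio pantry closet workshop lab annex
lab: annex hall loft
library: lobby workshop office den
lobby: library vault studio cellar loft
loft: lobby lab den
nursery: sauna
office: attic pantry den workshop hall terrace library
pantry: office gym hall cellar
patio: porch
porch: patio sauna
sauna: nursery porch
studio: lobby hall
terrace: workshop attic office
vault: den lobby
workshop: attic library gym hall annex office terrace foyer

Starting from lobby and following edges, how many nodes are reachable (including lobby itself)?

18

BFS from lobby visits: lobby, library, vault, studio, cellar, loft, workshop, office, den, hall, attic, gym, foyer, pantry, lab, annex, terrace, closet
Reachable nodes: 18 of 22 total.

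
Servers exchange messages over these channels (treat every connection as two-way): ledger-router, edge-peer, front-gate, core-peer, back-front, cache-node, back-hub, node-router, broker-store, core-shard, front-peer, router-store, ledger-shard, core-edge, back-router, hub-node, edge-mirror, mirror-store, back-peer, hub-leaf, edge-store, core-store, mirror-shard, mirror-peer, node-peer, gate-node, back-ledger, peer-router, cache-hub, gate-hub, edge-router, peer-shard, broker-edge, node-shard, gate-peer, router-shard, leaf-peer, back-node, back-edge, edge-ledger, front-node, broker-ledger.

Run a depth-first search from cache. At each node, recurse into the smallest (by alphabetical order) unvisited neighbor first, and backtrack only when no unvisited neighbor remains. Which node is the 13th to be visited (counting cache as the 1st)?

shard

Visit cache
cache → hub
hub → back
back → edge
edge → broker
broker → ledger
ledger → router
router → node
node → front
front → gate
gate → peer
peer → core
core → shard
shard → mirror
mirror → store
peer → leaf

Visit order: cache, hub, back, edge, broker, ledger, router, node, front, gate, peer, core, shard, mirror, store, leaf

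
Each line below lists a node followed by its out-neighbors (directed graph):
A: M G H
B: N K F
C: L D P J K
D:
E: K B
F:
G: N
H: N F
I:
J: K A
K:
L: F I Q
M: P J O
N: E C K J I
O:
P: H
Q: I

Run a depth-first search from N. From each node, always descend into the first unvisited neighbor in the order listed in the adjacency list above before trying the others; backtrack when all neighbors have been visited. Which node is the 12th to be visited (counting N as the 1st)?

H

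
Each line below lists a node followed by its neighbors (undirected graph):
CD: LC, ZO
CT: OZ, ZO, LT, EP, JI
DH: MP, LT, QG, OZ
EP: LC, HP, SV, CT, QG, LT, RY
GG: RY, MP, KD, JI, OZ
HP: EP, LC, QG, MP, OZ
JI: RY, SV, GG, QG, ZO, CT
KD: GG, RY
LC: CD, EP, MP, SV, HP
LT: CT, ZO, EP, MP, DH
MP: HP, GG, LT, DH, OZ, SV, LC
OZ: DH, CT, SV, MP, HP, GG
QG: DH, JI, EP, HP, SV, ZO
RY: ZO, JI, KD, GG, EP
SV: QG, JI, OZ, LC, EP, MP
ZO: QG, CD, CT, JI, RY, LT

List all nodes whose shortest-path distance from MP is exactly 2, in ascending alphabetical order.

Level 0: MP
Level 1: DH, GG, HP, LC, LT, OZ, SV
Level 2: CD, CT, EP, JI, KD, QG, RY, ZO

CD, CT, EP, JI, KD, QG, RY, ZO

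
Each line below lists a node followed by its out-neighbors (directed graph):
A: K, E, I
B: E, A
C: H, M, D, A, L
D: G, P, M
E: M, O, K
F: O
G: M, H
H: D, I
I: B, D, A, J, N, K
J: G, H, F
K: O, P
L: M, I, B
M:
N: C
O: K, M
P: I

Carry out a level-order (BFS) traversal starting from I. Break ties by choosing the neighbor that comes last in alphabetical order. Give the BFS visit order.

I, N, K, J, D, B, A, C, P, O, H, G, F, M, E, L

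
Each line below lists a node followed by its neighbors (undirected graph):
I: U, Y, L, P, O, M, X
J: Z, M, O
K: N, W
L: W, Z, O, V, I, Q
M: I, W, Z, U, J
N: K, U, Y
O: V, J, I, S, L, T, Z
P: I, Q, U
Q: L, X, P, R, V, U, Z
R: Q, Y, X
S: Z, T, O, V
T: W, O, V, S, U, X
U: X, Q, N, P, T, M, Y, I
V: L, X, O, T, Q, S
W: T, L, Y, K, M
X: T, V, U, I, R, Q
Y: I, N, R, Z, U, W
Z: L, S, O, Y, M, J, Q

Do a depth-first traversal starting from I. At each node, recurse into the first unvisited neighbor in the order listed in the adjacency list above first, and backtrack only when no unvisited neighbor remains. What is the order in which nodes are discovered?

I, U, X, T, W, L, Z, S, O, V, Q, P, R, Y, N, K, J, M

Visit I
I → U
U → X
X → T
T → W
W → L
L → Z
Z → S
S → O
O → V
V → Q
Q → P
Q → R
R → Y
Y → N
N → K
O → J
J → M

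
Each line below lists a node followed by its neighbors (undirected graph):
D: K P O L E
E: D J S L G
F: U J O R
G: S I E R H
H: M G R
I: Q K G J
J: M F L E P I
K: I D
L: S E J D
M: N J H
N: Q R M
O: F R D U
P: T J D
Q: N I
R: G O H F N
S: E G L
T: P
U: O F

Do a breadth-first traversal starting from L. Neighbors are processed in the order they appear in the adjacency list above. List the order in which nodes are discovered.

Visit L; enqueue S, E, J, D → queue [S, E, J, D]
Visit S; enqueue G → queue [E, J, D, G]
Visit E → queue [J, D, G]
Visit J; enqueue M, F, P, I → queue [D, G, M, F, P, I]
Visit D; enqueue K, O → queue [G, M, F, P, I, K, O]
Visit G; enqueue R, H → queue [M, F, P, I, K, O, R, H]
Visit M; enqueue N → queue [F, P, I, K, O, R, H, N]
Visit F; enqueue U → queue [P, I, K, O, R, H, N, U]
Visit P; enqueue T → queue [I, K, O, R, H, N, U, T]
Visit I; enqueue Q → queue [K, O, R, H, N, U, T, Q]
Visit K → queue [O, R, H, N, U, T, Q]
Visit O → queue [R, H, N, U, T, Q]
Visit R → queue [H, N, U, T, Q]
Visit H → queue [N, U, T, Q]
Visit N → queue [U, T, Q]
Visit U → queue [T, Q]
Visit T → queue [Q]
Visit Q → queue []

L S E J D G M F P I K O R H N U T Q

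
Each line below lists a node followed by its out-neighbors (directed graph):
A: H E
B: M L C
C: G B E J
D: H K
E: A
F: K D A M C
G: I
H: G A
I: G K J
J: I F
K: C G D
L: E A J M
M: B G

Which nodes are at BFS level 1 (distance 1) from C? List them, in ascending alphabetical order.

B, E, G, J

Level 0: C
Level 1: B, E, G, J
Level 2: A, F, I, L, M
Level 3: D, H, K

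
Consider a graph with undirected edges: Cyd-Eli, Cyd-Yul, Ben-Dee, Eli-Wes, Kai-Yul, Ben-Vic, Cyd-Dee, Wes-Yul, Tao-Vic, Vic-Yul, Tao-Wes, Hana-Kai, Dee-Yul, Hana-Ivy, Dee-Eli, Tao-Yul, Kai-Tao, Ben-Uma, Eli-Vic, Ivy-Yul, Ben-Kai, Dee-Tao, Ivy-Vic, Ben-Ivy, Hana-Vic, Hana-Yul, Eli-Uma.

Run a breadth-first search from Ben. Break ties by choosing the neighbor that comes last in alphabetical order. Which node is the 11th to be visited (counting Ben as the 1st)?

Visit Ben; enqueue Vic, Uma, Kai, Ivy, Dee → queue [Vic, Uma, Kai, Ivy, Dee]
Visit Vic; enqueue Yul, Tao, Hana, Eli → queue [Uma, Kai, Ivy, Dee, Yul, Tao, Hana, Eli]
Visit Uma → queue [Kai, Ivy, Dee, Yul, Tao, Hana, Eli]
Visit Kai → queue [Ivy, Dee, Yul, Tao, Hana, Eli]
Visit Ivy → queue [Dee, Yul, Tao, Hana, Eli]
Visit Dee; enqueue Cyd → queue [Yul, Tao, Hana, Eli, Cyd]
Visit Yul; enqueue Wes → queue [Tao, Hana, Eli, Cyd, Wes]
Visit Tao → queue [Hana, Eli, Cyd, Wes]
Visit Hana → queue [Eli, Cyd, Wes]
Visit Eli → queue [Cyd, Wes]
Visit Cyd → queue [Wes]
Visit Wes → queue []

Visit order: Ben, Vic, Uma, Kai, Ivy, Dee, Yul, Tao, Hana, Eli, Cyd, Wes

Cyd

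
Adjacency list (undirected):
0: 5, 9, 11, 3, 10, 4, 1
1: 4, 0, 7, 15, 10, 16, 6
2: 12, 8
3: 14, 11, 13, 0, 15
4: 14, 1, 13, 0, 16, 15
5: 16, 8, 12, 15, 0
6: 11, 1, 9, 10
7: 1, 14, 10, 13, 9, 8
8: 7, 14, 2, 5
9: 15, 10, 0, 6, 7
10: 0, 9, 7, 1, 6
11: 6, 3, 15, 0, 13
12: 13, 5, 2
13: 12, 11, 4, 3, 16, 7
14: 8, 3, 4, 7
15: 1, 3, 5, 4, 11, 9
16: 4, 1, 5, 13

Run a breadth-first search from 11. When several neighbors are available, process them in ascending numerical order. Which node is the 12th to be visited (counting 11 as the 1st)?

Visit 11; enqueue 0, 3, 6, 13, 15 → queue [0, 3, 6, 13, 15]
Visit 0; enqueue 1, 4, 5, 9, 10 → queue [3, 6, 13, 15, 1, 4, 5, 9, 10]
Visit 3; enqueue 14 → queue [6, 13, 15, 1, 4, 5, 9, 10, 14]
Visit 6 → queue [13, 15, 1, 4, 5, 9, 10, 14]
Visit 13; enqueue 7, 12, 16 → queue [15, 1, 4, 5, 9, 10, 14, 7, 12, 16]
Visit 15 → queue [1, 4, 5, 9, 10, 14, 7, 12, 16]
Visit 1 → queue [4, 5, 9, 10, 14, 7, 12, 16]
Visit 4 → queue [5, 9, 10, 14, 7, 12, 16]
Visit 5; enqueue 8 → queue [9, 10, 14, 7, 12, 16, 8]
Visit 9 → queue [10, 14, 7, 12, 16, 8]
Visit 10 → queue [14, 7, 12, 16, 8]
Visit 14 → queue [7, 12, 16, 8]
Visit 7 → queue [12, 16, 8]
Visit 12; enqueue 2 → queue [16, 8, 2]
Visit 16 → queue [8, 2]
Visit 8 → queue [2]
Visit 2 → queue []

Visit order: 11, 0, 3, 6, 13, 15, 1, 4, 5, 9, 10, 14, 7, 12, 16, 8, 2

14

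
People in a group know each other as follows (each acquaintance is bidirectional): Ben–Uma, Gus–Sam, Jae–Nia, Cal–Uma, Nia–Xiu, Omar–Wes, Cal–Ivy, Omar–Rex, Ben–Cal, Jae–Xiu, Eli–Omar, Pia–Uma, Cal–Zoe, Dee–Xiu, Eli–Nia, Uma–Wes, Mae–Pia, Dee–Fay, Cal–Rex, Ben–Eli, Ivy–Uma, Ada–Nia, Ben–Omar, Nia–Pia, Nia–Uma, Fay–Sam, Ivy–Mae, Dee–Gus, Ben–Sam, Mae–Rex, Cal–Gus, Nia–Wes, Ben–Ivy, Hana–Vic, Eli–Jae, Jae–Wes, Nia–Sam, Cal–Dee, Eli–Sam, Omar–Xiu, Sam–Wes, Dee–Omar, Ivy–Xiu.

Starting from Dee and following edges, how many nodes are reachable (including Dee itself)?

BFS from Dee visits: Dee, Xiu, Omar, Gus, Fay, Cal, Nia, Jae, Ivy, Wes, Rex, Eli, Ben, Sam, Zoe, Uma, Pia, Ada, Mae
Reachable nodes: 19 of 21 total.

19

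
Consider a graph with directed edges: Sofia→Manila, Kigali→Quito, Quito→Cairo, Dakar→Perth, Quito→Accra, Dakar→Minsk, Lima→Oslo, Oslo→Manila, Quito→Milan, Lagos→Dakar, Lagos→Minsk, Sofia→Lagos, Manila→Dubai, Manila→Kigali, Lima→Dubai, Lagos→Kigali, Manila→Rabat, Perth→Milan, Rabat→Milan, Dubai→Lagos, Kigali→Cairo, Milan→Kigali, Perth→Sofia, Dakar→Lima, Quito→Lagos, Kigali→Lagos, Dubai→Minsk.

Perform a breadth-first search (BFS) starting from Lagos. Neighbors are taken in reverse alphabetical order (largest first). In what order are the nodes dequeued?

Visit Lagos; enqueue Minsk, Kigali, Dakar → queue [Minsk, Kigali, Dakar]
Visit Minsk → queue [Kigali, Dakar]
Visit Kigali; enqueue Quito, Cairo → queue [Dakar, Quito, Cairo]
Visit Dakar; enqueue Perth, Lima → queue [Quito, Cairo, Perth, Lima]
Visit Quito; enqueue Milan, Accra → queue [Cairo, Perth, Lima, Milan, Accra]
Visit Cairo → queue [Perth, Lima, Milan, Accra]
Visit Perth; enqueue Sofia → queue [Lima, Milan, Accra, Sofia]
Visit Lima; enqueue Oslo, Dubai → queue [Milan, Accra, Sofia, Oslo, Dubai]
Visit Milan → queue [Accra, Sofia, Oslo, Dubai]
Visit Accra → queue [Sofia, Oslo, Dubai]
Visit Sofia; enqueue Manila → queue [Oslo, Dubai, Manila]
Visit Oslo → queue [Dubai, Manila]
Visit Dubai → queue [Manila]
Visit Manila; enqueue Rabat → queue [Rabat]
Visit Rabat → queue []

Lagos → Minsk → Kigali → Dakar → Quito → Cairo → Perth → Lima → Milan → Accra → Sofia → Oslo → Dubai → Manila → Rabat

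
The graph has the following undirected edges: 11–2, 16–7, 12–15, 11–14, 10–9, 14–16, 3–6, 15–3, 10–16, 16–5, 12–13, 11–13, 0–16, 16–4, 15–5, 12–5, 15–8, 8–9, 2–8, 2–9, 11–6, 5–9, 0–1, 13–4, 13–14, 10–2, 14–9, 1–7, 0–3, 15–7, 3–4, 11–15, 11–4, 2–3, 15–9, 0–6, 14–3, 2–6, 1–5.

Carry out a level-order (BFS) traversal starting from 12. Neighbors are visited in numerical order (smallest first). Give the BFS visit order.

Visit 12; enqueue 5, 13, 15 → queue [5, 13, 15]
Visit 5; enqueue 1, 9, 16 → queue [13, 15, 1, 9, 16]
Visit 13; enqueue 4, 11, 14 → queue [15, 1, 9, 16, 4, 11, 14]
Visit 15; enqueue 3, 7, 8 → queue [1, 9, 16, 4, 11, 14, 3, 7, 8]
Visit 1; enqueue 0 → queue [9, 16, 4, 11, 14, 3, 7, 8, 0]
Visit 9; enqueue 2, 10 → queue [16, 4, 11, 14, 3, 7, 8, 0, 2, 10]
Visit 16 → queue [4, 11, 14, 3, 7, 8, 0, 2, 10]
Visit 4 → queue [11, 14, 3, 7, 8, 0, 2, 10]
Visit 11; enqueue 6 → queue [14, 3, 7, 8, 0, 2, 10, 6]
Visit 14 → queue [3, 7, 8, 0, 2, 10, 6]
Visit 3 → queue [7, 8, 0, 2, 10, 6]
Visit 7 → queue [8, 0, 2, 10, 6]
Visit 8 → queue [0, 2, 10, 6]
Visit 0 → queue [2, 10, 6]
Visit 2 → queue [10, 6]
Visit 10 → queue [6]
Visit 6 → queue []

12 → 5 → 13 → 15 → 1 → 9 → 16 → 4 → 11 → 14 → 3 → 7 → 8 → 0 → 2 → 10 → 6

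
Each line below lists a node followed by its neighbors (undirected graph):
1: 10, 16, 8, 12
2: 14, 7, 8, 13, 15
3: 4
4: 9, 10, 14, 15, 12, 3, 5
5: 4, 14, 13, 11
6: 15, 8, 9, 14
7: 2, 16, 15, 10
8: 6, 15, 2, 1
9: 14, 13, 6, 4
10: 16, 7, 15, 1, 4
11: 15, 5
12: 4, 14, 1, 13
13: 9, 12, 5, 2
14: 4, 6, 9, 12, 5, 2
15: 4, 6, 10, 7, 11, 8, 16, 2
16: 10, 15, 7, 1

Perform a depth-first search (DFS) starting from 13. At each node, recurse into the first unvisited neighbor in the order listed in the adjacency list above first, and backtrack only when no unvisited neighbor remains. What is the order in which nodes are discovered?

Visit 13
13 → 9
9 → 14
14 → 4
4 → 10
10 → 16
16 → 15
15 → 6
6 → 8
8 → 2
2 → 7
8 → 1
1 → 12
15 → 11
11 → 5
4 → 3

13 → 9 → 14 → 4 → 10 → 16 → 15 → 6 → 8 → 2 → 7 → 1 → 12 → 11 → 5 → 3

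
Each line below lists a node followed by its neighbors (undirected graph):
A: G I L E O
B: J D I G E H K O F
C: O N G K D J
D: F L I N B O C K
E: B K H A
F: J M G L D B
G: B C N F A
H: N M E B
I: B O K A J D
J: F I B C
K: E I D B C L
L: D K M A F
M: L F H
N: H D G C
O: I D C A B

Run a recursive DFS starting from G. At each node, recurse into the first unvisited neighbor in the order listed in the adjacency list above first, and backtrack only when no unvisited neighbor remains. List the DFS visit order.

Visit G
G → B
B → J
J → F
F → M
M → L
L → D
D → I
I → O
O → C
C → N
N → H
H → E
E → K
E → A

G -> B -> J -> F -> M -> L -> D -> I -> O -> C -> N -> H -> E -> K -> A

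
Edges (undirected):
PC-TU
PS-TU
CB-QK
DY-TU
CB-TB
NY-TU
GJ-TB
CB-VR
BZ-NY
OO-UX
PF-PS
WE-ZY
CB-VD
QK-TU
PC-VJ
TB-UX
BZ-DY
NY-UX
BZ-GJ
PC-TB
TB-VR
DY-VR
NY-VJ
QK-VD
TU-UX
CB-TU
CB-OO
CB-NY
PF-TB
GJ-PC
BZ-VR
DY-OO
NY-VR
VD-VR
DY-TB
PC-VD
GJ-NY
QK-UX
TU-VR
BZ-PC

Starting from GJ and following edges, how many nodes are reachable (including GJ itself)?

BFS from GJ visits: GJ, TB, PC, NY, BZ, VR, UX, PF, DY, CB, VJ, VD, TU, QK, OO, PS
Reachable nodes: 16 of 18 total.

16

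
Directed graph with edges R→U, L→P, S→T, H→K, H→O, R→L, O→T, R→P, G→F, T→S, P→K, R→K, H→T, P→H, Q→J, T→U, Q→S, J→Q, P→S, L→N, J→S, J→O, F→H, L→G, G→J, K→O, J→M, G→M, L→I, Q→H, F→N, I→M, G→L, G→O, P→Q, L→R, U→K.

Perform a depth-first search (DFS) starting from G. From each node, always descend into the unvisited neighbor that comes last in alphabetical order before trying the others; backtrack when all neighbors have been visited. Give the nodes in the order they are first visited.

G, O, T, U, K, S, M, L, R, P, Q, J, H, N, I, F

Visit G
G → O
O → T
T → U
U → K
T → S
G → M
G → L
L → R
R → P
P → Q
Q → J
Q → H
L → N
L → I
G → F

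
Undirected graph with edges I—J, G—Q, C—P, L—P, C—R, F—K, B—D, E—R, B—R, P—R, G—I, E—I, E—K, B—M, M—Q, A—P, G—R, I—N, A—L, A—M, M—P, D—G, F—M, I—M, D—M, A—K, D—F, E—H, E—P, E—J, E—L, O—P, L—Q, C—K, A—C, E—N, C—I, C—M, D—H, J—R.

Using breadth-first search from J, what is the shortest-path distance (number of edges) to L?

2

Level 0: J
Level 1: E, I, R
Level 2: B, C, G, H, K, L, M, N, P
Level 3: A, D, F, O, Q
L first appears at level 2.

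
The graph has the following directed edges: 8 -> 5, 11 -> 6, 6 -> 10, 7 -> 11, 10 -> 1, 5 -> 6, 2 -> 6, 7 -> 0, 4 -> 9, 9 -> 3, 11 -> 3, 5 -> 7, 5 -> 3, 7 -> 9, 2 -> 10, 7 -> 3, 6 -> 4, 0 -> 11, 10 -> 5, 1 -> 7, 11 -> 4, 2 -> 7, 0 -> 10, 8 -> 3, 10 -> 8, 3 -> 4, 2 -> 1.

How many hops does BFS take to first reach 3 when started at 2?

2

Level 0: 2
Level 1: 1, 6, 7, 10
Level 2: 0, 3, 4, 5, 8, 9, 11
3 first appears at level 2.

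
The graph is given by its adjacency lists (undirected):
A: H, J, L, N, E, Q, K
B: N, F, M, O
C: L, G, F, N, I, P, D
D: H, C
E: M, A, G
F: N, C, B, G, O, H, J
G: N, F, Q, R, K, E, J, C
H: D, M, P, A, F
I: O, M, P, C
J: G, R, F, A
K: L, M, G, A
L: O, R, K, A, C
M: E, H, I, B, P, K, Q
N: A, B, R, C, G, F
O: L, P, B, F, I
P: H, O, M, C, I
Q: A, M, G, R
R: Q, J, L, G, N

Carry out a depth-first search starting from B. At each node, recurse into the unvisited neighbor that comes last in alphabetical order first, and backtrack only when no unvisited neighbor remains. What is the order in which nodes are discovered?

B O P M Q R N G K L C I F J A H D E

Visit B
B → O
O → P
P → M
M → Q
Q → R
R → N
N → G
G → K
K → L
L → C
C → I
C → F
F → J
J → A
A → H
H → D
A → E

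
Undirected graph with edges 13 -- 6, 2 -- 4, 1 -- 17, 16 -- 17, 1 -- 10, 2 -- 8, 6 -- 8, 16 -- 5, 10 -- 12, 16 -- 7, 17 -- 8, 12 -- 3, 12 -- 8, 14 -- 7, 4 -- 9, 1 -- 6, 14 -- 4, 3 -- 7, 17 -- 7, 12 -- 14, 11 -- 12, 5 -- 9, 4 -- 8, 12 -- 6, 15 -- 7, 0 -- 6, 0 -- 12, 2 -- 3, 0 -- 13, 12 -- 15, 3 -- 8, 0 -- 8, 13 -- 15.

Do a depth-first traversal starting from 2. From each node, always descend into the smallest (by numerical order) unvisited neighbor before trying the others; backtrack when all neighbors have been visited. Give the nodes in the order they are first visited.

2, 3, 7, 14, 4, 8, 0, 6, 1, 10, 12, 11, 15, 13, 17, 16, 5, 9

Visit 2
2 → 3
3 → 7
7 → 14
14 → 4
4 → 8
8 → 0
0 → 6
6 → 1
1 → 10
10 → 12
12 → 11
12 → 15
15 → 13
1 → 17
17 → 16
16 → 5
5 → 9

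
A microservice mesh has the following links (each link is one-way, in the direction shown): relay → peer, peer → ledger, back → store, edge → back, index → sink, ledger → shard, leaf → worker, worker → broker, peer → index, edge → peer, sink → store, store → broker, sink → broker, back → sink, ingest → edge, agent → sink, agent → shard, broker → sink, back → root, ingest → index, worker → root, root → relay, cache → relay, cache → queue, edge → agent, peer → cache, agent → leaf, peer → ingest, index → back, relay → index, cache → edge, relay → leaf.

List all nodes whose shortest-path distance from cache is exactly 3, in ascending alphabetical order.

Level 0: cache
Level 1: edge, queue, relay
Level 2: agent, back, index, leaf, peer
Level 3: ingest, ledger, root, shard, sink, store, worker
Level 4: broker

ingest, ledger, root, shard, sink, store, worker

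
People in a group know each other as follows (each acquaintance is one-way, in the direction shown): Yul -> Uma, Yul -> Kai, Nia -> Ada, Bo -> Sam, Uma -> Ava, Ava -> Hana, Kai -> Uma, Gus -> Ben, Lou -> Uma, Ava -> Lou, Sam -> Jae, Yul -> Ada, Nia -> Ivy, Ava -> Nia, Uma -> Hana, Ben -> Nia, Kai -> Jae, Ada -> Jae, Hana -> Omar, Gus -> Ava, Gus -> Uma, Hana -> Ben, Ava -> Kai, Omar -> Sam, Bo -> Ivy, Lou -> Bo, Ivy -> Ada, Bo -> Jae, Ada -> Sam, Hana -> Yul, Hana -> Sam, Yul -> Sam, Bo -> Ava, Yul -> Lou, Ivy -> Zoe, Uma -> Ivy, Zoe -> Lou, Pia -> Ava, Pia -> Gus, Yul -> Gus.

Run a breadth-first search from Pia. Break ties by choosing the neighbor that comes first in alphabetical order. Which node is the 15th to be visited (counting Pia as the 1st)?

Ada

Visit Pia; enqueue Ava, Gus → queue [Ava, Gus]
Visit Ava; enqueue Hana, Kai, Lou, Nia → queue [Gus, Hana, Kai, Lou, Nia]
Visit Gus; enqueue Ben, Uma → queue [Hana, Kai, Lou, Nia, Ben, Uma]
Visit Hana; enqueue Omar, Sam, Yul → queue [Kai, Lou, Nia, Ben, Uma, Omar, Sam, Yul]
Visit Kai; enqueue Jae → queue [Lou, Nia, Ben, Uma, Omar, Sam, Yul, Jae]
Visit Lou; enqueue Bo → queue [Nia, Ben, Uma, Omar, Sam, Yul, Jae, Bo]
Visit Nia; enqueue Ada, Ivy → queue [Ben, Uma, Omar, Sam, Yul, Jae, Bo, Ada, Ivy]
Visit Ben → queue [Uma, Omar, Sam, Yul, Jae, Bo, Ada, Ivy]
Visit Uma → queue [Omar, Sam, Yul, Jae, Bo, Ada, Ivy]
Visit Omar → queue [Sam, Yul, Jae, Bo, Ada, Ivy]
Visit Sam → queue [Yul, Jae, Bo, Ada, Ivy]
Visit Yul → queue [Jae, Bo, Ada, Ivy]
Visit Jae → queue [Bo, Ada, Ivy]
Visit Bo → queue [Ada, Ivy]
Visit Ada → queue [Ivy]
Visit Ivy; enqueue Zoe → queue [Zoe]
Visit Zoe → queue []

Visit order: Pia, Ava, Gus, Hana, Kai, Lou, Nia, Ben, Uma, Omar, Sam, Yul, Jae, Bo, Ada, Ivy, Zoe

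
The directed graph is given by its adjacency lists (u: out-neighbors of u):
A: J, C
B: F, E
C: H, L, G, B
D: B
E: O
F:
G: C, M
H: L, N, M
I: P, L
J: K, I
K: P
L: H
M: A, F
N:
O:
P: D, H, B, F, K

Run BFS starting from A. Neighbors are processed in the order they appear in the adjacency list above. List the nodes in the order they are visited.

A -> J -> C -> K -> I -> H -> L -> G -> B -> P -> N -> M -> F -> E -> D -> O

Visit A; enqueue J, C → queue [J, C]
Visit J; enqueue K, I → queue [C, K, I]
Visit C; enqueue H, L, G, B → queue [K, I, H, L, G, B]
Visit K; enqueue P → queue [I, H, L, G, B, P]
Visit I → queue [H, L, G, B, P]
Visit H; enqueue N, M → queue [L, G, B, P, N, M]
Visit L → queue [G, B, P, N, M]
Visit G → queue [B, P, N, M]
Visit B; enqueue F, E → queue [P, N, M, F, E]
Visit P; enqueue D → queue [N, M, F, E, D]
Visit N → queue [M, F, E, D]
Visit M → queue [F, E, D]
Visit F → queue [E, D]
Visit E; enqueue O → queue [D, O]
Visit D → queue [O]
Visit O → queue []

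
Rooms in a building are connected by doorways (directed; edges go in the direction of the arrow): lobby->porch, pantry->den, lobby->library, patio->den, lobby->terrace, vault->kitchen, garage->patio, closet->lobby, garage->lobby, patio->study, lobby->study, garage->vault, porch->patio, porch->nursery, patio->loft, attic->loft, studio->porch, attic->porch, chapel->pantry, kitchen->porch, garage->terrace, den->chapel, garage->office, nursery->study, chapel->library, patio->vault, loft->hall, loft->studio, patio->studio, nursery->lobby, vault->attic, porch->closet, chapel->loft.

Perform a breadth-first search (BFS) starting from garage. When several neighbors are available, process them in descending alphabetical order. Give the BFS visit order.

Visit garage; enqueue vault, terrace, patio, office, lobby → queue [vault, terrace, patio, office, lobby]
Visit vault; enqueue kitchen, attic → queue [terrace, patio, office, lobby, kitchen, attic]
Visit terrace → queue [patio, office, lobby, kitchen, attic]
Visit patio; enqueue study, studio, loft, den → queue [office, lobby, kitchen, attic, study, studio, loft, den]
Visit office → queue [lobby, kitchen, attic, study, studio, loft, den]
Visit lobby; enqueue porch, library → queue [kitchen, attic, study, studio, loft, den, porch, library]
Visit kitchen → queue [attic, study, studio, loft, den, porch, library]
Visit attic → queue [study, studio, loft, den, porch, library]
Visit study → queue [studio, loft, den, porch, library]
Visit studio → queue [loft, den, porch, library]
Visit loft; enqueue hall → queue [den, porch, library, hall]
Visit den; enqueue chapel → queue [porch, library, hall, chapel]
Visit porch; enqueue nursery, closet → queue [library, hall, chapel, nursery, closet]
Visit library → queue [hall, chapel, nursery, closet]
Visit hall → queue [chapel, nursery, closet]
Visit chapel; enqueue pantry → queue [nursery, closet, pantry]
Visit nursery → queue [closet, pantry]
Visit closet → queue [pantry]
Visit pantry → queue []

garage, vault, terrace, patio, office, lobby, kitchen, attic, study, studio, loft, den, porch, library, hall, chapel, nursery, closet, pantry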